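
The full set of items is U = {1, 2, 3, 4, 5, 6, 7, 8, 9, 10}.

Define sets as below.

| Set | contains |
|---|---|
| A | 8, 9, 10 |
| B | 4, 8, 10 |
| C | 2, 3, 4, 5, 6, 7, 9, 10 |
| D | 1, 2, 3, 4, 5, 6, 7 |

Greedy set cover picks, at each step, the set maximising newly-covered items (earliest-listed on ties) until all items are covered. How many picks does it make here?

Greedy: pick C (covers 8 new) → pick A (covers 1 new) → pick D (covers 1 new). Total picks: 3.
(The true minimum cover uses only 2 sets, so greedy is not optimal here.)

3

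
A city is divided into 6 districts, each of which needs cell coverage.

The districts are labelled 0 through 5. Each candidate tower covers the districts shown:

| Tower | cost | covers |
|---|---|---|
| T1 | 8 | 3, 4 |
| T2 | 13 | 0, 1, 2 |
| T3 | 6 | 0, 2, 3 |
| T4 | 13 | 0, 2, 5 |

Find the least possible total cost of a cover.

T1, T2, T4 together cover every district (T1 ∪ T2 ∪ T4 = {0, 1, 2, 3, 4, 5}); total cost 8 + 13 + 13 = 34.
The greedy pick T3, T1, T2, T4 costs 40; no covering selection beats 34.

34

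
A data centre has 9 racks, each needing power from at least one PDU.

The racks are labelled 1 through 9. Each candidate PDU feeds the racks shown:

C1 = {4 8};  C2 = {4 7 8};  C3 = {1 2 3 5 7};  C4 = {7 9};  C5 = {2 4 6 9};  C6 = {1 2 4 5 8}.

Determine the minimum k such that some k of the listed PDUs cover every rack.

3

C2 and C3 and C5 together: C2 ∪ C3 ∪ C5 = {1, 2, 3, 4, 5, 6, 7, 8, 9} — every rack is covered.
Only C3 contains 3, so C3 is forced; the remaining 4 racks need at least 2 more PDUs (each remaining PDU adds at most 3) — so at least 3 PDUs are needed, and 3 is optimal.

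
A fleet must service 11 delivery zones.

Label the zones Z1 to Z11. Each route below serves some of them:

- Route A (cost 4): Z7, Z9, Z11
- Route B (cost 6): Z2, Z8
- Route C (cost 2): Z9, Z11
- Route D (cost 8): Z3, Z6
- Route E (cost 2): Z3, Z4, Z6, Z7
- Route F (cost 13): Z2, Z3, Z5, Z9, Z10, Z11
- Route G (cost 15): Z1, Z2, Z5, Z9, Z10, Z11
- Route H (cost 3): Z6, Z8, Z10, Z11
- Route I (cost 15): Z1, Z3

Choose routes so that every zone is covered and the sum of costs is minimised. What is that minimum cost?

E, G, H together cover every zone (E ∪ G ∪ H = {Z1, Z2, Z3, Z4, Z5, Z6, Z7, Z8, Z9, Z10, Z11}); total cost 2 + 15 + 3 = 20.
The greedy pick E, C, H, G costs 22; no covering selection beats 20.

20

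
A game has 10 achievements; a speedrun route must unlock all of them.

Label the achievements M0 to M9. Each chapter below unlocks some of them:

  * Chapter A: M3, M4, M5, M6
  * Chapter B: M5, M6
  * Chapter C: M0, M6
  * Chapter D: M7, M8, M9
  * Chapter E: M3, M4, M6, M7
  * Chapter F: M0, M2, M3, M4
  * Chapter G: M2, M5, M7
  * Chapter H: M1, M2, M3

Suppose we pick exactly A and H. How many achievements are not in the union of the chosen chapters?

Union of A, H = {M1, M2, M3, M4, M5, M6}.
Not covered: M0, M7, M8, M9 — 4 achievements.

4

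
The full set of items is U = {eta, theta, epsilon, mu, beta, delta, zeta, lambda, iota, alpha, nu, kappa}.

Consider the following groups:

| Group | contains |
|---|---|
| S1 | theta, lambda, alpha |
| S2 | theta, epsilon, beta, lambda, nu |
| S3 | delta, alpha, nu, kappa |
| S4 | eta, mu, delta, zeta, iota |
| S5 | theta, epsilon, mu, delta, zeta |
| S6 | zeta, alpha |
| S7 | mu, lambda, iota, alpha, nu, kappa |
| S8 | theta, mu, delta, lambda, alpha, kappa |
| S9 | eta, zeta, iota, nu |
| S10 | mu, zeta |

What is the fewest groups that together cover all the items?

3

S2, S3, and S4 cover everything between them: the union {eta, theta, epsilon, mu, beta, delta, zeta, lambda, iota, alpha, nu, kappa} is all of U.
Only S2 contains beta, so S2 is forced; the remaining 7 items need at least 2 more groups (each remaining group adds at most 5) — so at least 3 groups are needed, and 3 is optimal.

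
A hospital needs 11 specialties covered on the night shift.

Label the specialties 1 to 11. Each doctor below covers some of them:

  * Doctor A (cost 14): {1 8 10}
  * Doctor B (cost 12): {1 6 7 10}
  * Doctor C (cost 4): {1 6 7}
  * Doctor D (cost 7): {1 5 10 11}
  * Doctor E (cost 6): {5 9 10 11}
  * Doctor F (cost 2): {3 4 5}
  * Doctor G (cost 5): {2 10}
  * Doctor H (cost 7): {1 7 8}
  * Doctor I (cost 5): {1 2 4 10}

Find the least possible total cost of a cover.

C, E, F, H, I together cover every specialty (C ∪ E ∪ F ∪ H ∪ I = {1, 2, 3, 4, 5, 6, 7, 8, 9, 10, 11}); total cost 4 + 6 + 2 + 7 + 5 = 24.
No covering selection has total cost below 24.

24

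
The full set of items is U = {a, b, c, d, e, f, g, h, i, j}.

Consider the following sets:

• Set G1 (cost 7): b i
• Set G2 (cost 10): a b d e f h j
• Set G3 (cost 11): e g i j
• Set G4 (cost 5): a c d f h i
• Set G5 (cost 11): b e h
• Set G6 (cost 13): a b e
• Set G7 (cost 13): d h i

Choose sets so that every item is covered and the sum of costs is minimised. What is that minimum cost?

23

G1, G3, G4 together cover every item (G1 ∪ G3 ∪ G4 = {a, b, c, d, e, f, g, h, i, j}); total cost 7 + 11 + 5 = 23.
The greedy pick G4, G2, G3 costs 26; no covering selection beats 23.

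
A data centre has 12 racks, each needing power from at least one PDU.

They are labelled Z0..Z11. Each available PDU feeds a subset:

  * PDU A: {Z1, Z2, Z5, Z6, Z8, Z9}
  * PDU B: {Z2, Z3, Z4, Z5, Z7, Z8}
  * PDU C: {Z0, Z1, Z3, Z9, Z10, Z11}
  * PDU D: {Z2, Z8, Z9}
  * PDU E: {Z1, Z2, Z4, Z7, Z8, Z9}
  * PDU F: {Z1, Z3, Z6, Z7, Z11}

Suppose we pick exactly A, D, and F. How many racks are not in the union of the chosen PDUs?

3

Union of A, D, F = {Z1, Z2, Z3, Z5, Z6, Z7, Z8, Z9, Z11}.
Not covered: Z0, Z4, Z10 — 3 racks.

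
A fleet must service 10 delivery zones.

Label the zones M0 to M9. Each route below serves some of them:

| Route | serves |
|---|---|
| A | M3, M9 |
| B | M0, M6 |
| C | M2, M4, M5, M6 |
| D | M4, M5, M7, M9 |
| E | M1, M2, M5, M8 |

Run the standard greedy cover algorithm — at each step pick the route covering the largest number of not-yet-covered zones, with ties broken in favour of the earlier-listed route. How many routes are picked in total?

Greedy: pick C (covers 4 new) → pick A (covers 2 new) → pick E (covers 2 new) → pick B (covers 1 new) → pick D (covers 1 new). Total picks: 5.
(The true minimum cover uses only 4 routes, so greedy is not optimal here.)

5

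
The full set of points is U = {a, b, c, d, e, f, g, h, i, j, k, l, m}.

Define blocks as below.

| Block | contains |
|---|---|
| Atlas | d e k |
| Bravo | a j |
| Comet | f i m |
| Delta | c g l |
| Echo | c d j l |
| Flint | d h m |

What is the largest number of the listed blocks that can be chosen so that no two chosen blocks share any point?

Atlas, Bravo, Comet, Delta are pairwise disjoint (Atlas={d,e,k}; Bravo={a,j}; Comet={f,i,m}; Delta={c,g,l}).
Every remaining block overlaps one of these, and no 5 of the listed blocks are pairwise disjoint, so 4 is the maximum.

4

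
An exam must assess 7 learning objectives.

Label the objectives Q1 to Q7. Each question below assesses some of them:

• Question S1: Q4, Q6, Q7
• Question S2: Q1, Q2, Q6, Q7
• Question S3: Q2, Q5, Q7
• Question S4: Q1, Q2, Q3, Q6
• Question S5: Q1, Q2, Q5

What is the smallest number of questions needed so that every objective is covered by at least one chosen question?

3

S1 and S3 and S4 together: S1 ∪ S3 ∪ S4 = {Q1, Q2, Q3, Q4, Q5, Q6, Q7} — every objective is covered.
Only S4 contains Q3, so S4 is forced; the remaining 3 objectives need at least 2 more questions (each remaining question adds at most 2) — so at least 3 questions are needed, and 3 is optimal.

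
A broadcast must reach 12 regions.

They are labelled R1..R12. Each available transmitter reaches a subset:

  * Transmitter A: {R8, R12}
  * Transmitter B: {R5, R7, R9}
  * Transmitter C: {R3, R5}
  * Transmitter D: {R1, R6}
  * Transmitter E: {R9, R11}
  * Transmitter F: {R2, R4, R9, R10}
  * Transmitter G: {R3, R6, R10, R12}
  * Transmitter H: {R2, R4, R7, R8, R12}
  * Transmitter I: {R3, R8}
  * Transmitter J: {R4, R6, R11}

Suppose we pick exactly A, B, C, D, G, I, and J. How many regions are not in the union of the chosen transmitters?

1

Union of A, B, C, D, G, I, J = {R1, R3, R4, R5, R6, R7, R8, R9, R10, R11, R12}.
Not covered: R2 — 1 region.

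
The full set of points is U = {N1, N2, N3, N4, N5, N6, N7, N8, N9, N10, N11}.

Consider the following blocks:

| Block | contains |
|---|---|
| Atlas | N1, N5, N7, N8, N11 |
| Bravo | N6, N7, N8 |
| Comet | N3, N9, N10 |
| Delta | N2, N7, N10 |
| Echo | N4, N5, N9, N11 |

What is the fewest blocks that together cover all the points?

5

Atlas, Bravo, Comet, Delta, and Echo cover everything between them: the union {N1, N2, N3, N4, N5, N6, N7, N8, N9, N10, N11} is all of U.
No 4 of the 5 blocks cover everything (all 5 combinations miss at least one point), so 5 is optimal.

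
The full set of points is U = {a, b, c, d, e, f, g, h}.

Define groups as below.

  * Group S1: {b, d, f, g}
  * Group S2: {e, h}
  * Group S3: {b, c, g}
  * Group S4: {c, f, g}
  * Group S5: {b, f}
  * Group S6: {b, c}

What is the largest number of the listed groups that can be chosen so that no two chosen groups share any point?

2

S2, S5 are pairwise disjoint (S2={e,h}; S5={b,f}).
Every remaining group overlaps one of these, and no 3 of the listed groups are pairwise disjoint, so 2 is the maximum.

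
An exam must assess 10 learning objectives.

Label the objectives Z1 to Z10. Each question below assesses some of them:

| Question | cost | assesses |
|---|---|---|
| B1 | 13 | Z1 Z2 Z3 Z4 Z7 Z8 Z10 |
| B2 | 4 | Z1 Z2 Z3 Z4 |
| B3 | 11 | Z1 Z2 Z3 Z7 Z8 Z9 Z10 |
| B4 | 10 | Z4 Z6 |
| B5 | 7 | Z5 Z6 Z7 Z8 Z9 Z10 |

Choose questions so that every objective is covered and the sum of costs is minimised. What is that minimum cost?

11

B2, B5 together cover every objective (B2 ∪ B5 = {Z1, Z2, Z3, Z4, Z5, Z6, Z7, Z8, Z9, Z10}); total cost 4 + 7 = 11.
No covering selection has total cost below 11.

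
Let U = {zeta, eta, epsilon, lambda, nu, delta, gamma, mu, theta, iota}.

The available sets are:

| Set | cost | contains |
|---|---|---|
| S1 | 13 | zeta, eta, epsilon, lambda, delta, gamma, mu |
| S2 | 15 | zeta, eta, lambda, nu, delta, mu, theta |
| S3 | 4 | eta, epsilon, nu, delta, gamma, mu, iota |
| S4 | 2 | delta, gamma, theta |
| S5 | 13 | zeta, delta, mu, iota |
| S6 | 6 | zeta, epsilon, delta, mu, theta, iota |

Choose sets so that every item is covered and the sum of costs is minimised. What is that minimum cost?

19

S2, S3 together cover every item (S2 ∪ S3 = {zeta, eta, epsilon, lambda, nu, delta, gamma, mu, theta, iota}); total cost 15 + 4 = 19.
The greedy pick S3, S4, S6, S1 costs 25; no covering selection beats 19.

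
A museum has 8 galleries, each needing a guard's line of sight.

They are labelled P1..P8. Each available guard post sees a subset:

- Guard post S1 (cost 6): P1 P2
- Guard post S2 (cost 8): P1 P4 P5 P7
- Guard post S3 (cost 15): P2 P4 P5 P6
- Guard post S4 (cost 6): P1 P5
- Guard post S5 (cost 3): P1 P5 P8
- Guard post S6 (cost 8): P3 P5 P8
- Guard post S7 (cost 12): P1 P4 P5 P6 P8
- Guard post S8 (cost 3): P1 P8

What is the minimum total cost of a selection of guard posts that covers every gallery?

S2, S3, S6 together cover every gallery (S2 ∪ S3 ∪ S6 = {P1, P2, P3, P4, P5, P6, P7, P8}); total cost 8 + 15 + 8 = 31.
The greedy pick S5, S2, S1, S6, S7 costs 37; no covering selection beats 31.

31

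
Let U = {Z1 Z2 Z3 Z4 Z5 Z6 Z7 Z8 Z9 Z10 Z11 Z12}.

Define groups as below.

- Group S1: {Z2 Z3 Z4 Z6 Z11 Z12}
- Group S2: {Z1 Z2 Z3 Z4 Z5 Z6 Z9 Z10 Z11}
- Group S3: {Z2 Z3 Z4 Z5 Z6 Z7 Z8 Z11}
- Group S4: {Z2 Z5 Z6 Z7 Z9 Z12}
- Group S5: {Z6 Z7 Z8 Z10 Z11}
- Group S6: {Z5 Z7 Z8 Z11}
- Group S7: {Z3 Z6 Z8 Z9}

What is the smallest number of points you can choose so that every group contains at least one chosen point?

2

H = {Z2, Z8} meets every group (each contains at least one member of H), and |H| = 2.
No single point lies in every group, so at least 2 are needed and 2 is optimal.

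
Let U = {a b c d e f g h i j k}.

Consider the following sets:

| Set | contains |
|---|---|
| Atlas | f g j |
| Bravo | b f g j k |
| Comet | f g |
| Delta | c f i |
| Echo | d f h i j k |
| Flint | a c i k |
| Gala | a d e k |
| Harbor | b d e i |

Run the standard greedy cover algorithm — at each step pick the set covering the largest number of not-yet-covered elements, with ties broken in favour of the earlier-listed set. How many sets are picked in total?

Greedy: pick Echo (covers 6 new) → pick Bravo (covers 2 new) → pick Flint (covers 2 new) → pick Gala (covers 1 new). Total picks: 4.

4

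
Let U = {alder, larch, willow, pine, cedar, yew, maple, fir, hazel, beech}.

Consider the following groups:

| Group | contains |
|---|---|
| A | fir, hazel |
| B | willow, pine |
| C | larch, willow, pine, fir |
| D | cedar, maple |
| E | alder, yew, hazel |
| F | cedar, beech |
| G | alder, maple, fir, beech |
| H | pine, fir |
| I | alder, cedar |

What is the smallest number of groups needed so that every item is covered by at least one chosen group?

C and D and E and G together: C ∪ D ∪ E ∪ G = {alder, larch, willow, pine, cedar, yew, maple, fir, hazel, beech} — every item is covered.
No 3 of the 9 groups cover everything (all 84 combinations miss at least one item), so 4 is optimal.

4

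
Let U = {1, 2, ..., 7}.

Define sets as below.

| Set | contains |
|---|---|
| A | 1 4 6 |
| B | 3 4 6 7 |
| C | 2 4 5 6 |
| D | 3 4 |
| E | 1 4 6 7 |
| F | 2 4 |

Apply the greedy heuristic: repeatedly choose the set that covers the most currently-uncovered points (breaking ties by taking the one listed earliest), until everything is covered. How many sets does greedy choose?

3

Greedy: pick B (covers 4 new) → pick C (covers 2 new) → pick A (covers 1 new). Total picks: 3.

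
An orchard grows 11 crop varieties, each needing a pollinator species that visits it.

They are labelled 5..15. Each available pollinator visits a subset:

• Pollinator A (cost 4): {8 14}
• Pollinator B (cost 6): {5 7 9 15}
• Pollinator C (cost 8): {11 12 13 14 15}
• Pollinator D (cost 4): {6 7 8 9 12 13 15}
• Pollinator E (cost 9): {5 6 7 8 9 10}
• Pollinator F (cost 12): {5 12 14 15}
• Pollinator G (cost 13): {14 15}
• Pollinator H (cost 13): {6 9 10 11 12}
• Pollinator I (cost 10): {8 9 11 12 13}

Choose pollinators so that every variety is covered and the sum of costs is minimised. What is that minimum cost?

17

C, E together cover every variety (C ∪ E = {5, 6, 7, 8, 9, 10, 11, 12, 13, 14, 15}); total cost 8 + 9 = 17.
The greedy pick D, A, E, C costs 25; no covering selection beats 17.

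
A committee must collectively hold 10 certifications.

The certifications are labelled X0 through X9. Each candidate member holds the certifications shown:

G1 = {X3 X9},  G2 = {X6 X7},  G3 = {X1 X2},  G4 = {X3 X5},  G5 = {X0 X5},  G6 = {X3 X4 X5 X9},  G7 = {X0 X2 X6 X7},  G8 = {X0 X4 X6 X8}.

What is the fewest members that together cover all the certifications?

4

Take {G3, G6, G7, G8}. Their union is {X0, X1, X2, X3, X4, X5, X6, X7, X8, X9}, which is all 10 certifications.
No 3 of the 8 members cover everything (all 56 combinations miss at least one certification), so 4 is optimal.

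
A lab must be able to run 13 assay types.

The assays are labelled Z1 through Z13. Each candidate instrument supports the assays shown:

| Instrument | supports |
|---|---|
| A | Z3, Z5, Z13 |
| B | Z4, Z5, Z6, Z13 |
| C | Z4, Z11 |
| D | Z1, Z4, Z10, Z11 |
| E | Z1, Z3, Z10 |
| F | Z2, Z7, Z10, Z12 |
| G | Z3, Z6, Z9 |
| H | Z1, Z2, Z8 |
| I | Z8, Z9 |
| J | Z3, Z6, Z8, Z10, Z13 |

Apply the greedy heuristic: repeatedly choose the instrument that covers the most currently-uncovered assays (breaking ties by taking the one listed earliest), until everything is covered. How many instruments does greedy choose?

Greedy: pick J (covers 5 new) → pick D (covers 3 new) → pick F (covers 3 new) → pick A (covers 1 new) → pick G (covers 1 new). Total picks: 5.

5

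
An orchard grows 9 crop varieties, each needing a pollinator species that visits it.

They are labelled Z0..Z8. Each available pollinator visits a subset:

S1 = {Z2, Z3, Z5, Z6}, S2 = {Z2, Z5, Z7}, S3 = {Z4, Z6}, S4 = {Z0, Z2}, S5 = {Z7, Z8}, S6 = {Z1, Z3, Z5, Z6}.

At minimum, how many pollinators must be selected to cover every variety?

4

Take {S3, S4, S5, S6}. Their union is {Z0, Z1, Z2, Z3, Z4, Z5, Z6, Z7, Z8}, which is all 9 varieties.
Only S6 contains Z1, so S6 is forced; the remaining 5 varieties need at least 3 more pollinators (each remaining pollinator adds at most 2) — so at least 4 pollinators are needed, and 4 is optimal.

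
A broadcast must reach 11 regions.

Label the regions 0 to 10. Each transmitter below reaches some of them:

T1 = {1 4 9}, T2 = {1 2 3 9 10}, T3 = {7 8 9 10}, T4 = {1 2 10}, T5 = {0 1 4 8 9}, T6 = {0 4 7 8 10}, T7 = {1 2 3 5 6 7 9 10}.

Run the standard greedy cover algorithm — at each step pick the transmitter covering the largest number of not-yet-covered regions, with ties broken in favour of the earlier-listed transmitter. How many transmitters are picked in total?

Greedy: pick T7 (covers 8 new) → pick T5 (covers 3 new). Total picks: 2.

2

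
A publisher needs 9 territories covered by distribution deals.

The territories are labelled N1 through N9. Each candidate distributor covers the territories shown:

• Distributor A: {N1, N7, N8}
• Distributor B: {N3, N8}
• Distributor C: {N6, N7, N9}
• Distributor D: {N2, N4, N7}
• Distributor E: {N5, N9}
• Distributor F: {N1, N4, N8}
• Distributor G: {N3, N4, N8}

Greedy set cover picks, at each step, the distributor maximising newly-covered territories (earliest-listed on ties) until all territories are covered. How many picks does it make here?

5

Greedy: pick A (covers 3 new) → pick C (covers 2 new) → pick D (covers 2 new) → pick B (covers 1 new) → pick E (covers 1 new). Total picks: 5.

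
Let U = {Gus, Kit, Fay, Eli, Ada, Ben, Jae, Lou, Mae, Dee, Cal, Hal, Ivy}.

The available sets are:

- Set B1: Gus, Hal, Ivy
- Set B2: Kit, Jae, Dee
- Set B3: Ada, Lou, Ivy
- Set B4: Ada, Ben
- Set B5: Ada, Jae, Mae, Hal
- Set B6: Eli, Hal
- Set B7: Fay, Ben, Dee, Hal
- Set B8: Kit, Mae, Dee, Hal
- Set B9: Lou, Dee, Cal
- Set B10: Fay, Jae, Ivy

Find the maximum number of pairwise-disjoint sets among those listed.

B4, B6, B9, B10 are pairwise disjoint (B4={Ada,Ben}; B6={Eli,Hal}; B9={Lou,Dee,Cal}; B10={Fay,Jae,Ivy}).
Every remaining set overlaps one of these, and no 5 of the listed sets are pairwise disjoint, so 4 is the maximum.

4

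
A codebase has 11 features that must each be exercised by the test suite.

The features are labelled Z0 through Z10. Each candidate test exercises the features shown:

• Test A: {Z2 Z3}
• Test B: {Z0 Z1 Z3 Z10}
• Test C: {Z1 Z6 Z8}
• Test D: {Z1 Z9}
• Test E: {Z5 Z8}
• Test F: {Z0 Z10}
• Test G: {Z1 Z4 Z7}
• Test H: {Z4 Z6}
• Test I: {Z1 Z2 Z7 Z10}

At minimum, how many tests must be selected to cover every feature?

B and D and E and H and I together: B ∪ D ∪ E ∪ H ∪ I = {Z0, Z1, Z2, Z3, Z4, Z5, Z6, Z7, Z8, Z9, Z10} — every feature is covered.
No 4 of the 9 tests cover everything (all 126 combinations miss at least one feature), so 5 is optimal.

5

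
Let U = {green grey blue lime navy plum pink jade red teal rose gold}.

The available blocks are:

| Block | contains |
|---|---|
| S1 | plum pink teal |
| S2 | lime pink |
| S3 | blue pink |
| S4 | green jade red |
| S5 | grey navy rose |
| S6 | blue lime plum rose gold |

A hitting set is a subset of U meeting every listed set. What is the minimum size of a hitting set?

Take H = {pink, jade, rose}. Each listed block contains at least one of these, so H is a hitting set of size 3.
The blocks S2, S4, S5 are pairwise disjoint, so any hitting set needs a separate element for each — at least 3. Hence 3 is optimal.

3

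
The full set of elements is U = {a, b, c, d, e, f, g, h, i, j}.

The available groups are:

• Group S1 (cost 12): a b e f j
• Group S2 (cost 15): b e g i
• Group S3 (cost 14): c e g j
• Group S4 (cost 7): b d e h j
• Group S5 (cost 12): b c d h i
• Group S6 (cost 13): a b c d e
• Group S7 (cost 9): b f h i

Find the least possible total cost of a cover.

S3, S6, S7 together cover every element (S3 ∪ S6 ∪ S7 = {a, b, c, d, e, f, g, h, i, j}); total cost 14 + 13 + 9 = 36.
The greedy pick S4, S7, S6, S3 costs 43; no covering selection beats 36.

36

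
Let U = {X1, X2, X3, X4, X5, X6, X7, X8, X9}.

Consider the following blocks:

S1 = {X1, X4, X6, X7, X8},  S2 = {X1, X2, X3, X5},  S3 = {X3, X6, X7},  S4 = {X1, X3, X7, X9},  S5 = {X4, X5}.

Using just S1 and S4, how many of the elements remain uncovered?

2

Union of S1, S4 = {X1, X3, X4, X6, X7, X8, X9}.
Not covered: X2, X5 — 2 elements.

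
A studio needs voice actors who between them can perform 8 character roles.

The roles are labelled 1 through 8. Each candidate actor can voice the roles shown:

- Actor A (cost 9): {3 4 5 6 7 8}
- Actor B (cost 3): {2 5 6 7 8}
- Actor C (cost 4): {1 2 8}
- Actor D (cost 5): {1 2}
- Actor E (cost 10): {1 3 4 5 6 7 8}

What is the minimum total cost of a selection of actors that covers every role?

A, C together cover every role (A ∪ C = {1, 2, 3, 4, 5, 6, 7, 8}); total cost 9 + 4 = 13.
No covering selection has total cost below 13.

13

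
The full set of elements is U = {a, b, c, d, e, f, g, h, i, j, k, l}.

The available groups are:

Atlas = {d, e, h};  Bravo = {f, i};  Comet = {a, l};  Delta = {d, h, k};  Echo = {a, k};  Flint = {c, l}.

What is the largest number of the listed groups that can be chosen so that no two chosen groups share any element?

4

Atlas, Bravo, Echo, Flint are pairwise disjoint (Atlas={d,e,h}; Bravo={f,i}; Echo={a,k}; Flint={c,l}).
Every remaining group overlaps one of these, and no 5 of the listed groups are pairwise disjoint, so 4 is the maximum.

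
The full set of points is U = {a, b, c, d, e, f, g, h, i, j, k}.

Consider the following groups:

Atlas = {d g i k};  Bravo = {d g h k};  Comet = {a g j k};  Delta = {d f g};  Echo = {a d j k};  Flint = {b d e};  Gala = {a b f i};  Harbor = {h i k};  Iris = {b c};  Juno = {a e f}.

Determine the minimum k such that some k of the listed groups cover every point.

5

Take {Delta, Echo, Harbor, Iris, Juno}. Their union is {a, b, c, d, e, f, g, h, i, j, k}, which is all 11 points.
No 4 of the 10 groups cover everything (all 210 combinations miss at least one point), so 5 is optimal.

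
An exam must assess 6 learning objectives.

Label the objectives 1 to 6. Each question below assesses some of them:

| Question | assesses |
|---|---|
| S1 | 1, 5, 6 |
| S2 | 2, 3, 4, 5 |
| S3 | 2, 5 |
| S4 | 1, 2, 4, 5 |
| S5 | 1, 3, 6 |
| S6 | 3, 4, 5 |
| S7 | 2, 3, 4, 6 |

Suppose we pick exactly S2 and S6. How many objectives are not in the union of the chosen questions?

Union of S2, S6 = {2, 3, 4, 5}.
Not covered: 1, 6 — 2 objectives.

2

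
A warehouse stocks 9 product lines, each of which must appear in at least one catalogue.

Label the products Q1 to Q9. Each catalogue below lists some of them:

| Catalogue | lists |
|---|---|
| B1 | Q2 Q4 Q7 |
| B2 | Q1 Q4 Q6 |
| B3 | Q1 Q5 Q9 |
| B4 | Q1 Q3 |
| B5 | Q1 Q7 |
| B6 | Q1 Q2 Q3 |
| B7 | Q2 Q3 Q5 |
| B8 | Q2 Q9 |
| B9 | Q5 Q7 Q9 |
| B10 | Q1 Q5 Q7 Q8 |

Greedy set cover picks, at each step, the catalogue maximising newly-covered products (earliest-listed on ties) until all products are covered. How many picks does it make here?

5

Greedy: pick B10 (covers 4 new) → pick B1 (covers 2 new) → pick B2 (covers 1 new) → pick B3 (covers 1 new) → pick B4 (covers 1 new). Total picks: 5.
(The true minimum cover uses only 4 catalogues, so greedy is not optimal here.)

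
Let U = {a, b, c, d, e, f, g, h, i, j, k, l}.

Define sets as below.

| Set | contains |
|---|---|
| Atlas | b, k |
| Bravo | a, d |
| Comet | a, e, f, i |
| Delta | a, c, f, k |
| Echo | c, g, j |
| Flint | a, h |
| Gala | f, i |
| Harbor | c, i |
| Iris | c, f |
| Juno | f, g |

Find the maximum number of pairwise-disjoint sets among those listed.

Atlas, Bravo, Harbor, Juno are pairwise disjoint (Atlas={b,k}; Bravo={a,d}; Harbor={c,i}; Juno={f,g}).
Every remaining set overlaps one of these, and no 5 of the listed sets are pairwise disjoint, so 4 is the maximum.

4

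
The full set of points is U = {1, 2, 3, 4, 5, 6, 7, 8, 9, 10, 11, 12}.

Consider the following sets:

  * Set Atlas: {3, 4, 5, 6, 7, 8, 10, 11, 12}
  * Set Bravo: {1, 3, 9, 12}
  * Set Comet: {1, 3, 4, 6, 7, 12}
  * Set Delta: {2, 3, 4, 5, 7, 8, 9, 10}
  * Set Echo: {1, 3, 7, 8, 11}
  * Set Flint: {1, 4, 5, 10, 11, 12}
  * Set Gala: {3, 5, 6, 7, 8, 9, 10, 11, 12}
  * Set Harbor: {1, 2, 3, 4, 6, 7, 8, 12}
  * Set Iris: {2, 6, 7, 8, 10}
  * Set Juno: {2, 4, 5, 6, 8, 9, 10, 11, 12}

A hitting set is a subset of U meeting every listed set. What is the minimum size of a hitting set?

H = {1, 10} meets every set (each contains at least one member of H), and |H| = 2.
The sets Bravo, Iris are pairwise disjoint, so any hitting set needs a separate point for each — at least 2. Hence 2 is optimal.

2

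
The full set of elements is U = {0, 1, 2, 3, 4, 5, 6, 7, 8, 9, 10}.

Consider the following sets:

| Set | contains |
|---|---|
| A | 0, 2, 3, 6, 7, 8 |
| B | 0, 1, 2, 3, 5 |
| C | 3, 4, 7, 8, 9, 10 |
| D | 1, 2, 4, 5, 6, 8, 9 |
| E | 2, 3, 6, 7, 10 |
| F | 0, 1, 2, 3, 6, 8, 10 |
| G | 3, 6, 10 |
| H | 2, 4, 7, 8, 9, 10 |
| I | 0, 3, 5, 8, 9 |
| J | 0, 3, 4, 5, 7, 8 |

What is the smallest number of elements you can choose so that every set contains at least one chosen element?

2

T = {2, 3} meets every set (each contains at least one member of T), and |T| = 2.
No single element lies in every set, so at least 2 are needed and 2 is optimal.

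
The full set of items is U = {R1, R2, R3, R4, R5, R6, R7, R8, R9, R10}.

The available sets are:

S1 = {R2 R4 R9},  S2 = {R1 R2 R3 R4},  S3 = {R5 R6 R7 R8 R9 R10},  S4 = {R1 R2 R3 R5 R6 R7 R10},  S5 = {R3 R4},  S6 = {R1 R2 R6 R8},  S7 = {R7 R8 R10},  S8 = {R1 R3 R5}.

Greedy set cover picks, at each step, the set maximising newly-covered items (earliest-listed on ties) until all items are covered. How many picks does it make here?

Greedy: pick S4 (covers 7 new) → pick S1 (covers 2 new) → pick S3 (covers 1 new). Total picks: 3.
(The true minimum cover uses only 2 sets, so greedy is not optimal here.)

3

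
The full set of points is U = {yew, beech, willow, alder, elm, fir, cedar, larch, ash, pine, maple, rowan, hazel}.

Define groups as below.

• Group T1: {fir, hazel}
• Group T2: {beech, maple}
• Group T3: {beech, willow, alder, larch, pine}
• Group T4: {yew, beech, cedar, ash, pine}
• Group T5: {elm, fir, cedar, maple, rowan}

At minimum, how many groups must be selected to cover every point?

T1 and T3 and T4 and T5 together: T1 ∪ T3 ∪ T4 ∪ T5 = {yew, beech, willow, alder, elm, fir, cedar, larch, ash, pine, maple, rowan, hazel} — every point is covered.
Only T1 contains hazel, so T1 is forced; the remaining 11 points need at least 3 more groups (each remaining group adds at most 5) — so at least 4 groups are needed, and 4 is optimal.

4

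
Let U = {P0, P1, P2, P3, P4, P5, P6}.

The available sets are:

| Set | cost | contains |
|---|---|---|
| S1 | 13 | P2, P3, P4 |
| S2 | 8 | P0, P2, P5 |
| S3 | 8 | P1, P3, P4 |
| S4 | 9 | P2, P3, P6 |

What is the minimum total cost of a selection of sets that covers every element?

S2, S3, S4 together cover every element (S2 ∪ S3 ∪ S4 = {P0, P1, P2, P3, P4, P5, P6}); total cost 8 + 8 + 9 = 25.
No covering selection has total cost below 25.

25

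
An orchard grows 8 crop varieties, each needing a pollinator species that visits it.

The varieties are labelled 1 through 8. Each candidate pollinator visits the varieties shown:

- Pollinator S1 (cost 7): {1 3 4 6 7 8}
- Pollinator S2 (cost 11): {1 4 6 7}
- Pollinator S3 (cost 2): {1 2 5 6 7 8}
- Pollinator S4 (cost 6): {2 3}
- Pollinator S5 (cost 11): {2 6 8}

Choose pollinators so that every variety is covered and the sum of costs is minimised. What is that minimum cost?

S1, S3 together cover every variety (S1 ∪ S3 = {1, 2, 3, 4, 5, 6, 7, 8}); total cost 7 + 2 = 9.
No covering selection has total cost below 9.

9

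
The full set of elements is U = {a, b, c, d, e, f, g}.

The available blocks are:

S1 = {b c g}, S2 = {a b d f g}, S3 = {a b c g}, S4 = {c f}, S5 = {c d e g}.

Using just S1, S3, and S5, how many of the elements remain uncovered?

Union of S1, S3, S5 = {a, b, c, d, e, g}.
Not covered: f — 1 element.

1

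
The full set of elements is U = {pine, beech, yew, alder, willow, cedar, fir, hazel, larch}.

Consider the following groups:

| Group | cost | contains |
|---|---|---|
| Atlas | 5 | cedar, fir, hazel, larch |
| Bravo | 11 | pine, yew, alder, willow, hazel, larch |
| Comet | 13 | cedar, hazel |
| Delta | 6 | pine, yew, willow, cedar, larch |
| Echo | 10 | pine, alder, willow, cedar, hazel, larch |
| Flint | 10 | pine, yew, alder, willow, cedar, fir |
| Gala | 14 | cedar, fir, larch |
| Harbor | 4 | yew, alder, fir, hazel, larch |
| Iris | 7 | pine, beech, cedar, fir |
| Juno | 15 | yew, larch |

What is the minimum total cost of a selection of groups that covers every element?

Delta, Harbor, Iris together cover every element (Delta ∪ Harbor ∪ Iris = {pine, beech, yew, alder, willow, cedar, fir, hazel, larch}); total cost 6 + 4 + 7 = 17.
No covering selection has total cost below 17.

17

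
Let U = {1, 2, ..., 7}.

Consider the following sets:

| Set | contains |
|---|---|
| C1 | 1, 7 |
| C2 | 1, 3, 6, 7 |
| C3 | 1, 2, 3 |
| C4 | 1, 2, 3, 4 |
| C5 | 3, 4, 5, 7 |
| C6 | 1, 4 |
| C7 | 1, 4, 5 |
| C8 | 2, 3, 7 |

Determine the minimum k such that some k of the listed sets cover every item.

3

Take {C2, C4, C7}. Their union is {1, 2, 3, 4, 5, 6, 7}, which is all 7 items.
Only C2 contains 6, so C2 is forced; the remaining 3 items need at least 2 more sets (each remaining set adds at most 2) — so at least 3 sets are needed, and 3 is optimal.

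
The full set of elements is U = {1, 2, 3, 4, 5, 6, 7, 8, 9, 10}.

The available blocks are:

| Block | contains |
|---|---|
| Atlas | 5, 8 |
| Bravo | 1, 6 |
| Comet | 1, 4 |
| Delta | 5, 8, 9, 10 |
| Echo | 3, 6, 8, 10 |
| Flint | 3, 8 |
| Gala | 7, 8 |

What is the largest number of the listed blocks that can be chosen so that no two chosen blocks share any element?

2

Comet, Delta are pairwise disjoint (Comet={1,4}; Delta={5,8,9,10}).
Every remaining block overlaps one of these, and no 3 of the listed blocks are pairwise disjoint, so 2 is the maximum.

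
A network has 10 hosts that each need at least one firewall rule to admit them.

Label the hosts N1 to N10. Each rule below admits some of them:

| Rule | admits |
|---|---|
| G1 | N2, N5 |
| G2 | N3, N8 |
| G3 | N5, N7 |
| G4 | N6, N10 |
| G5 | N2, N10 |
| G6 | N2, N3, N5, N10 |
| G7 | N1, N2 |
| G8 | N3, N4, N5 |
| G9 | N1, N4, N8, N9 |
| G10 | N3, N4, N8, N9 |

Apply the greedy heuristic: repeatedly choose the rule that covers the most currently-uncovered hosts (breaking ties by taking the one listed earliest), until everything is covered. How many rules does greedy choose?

4

Greedy: pick G6 (covers 4 new) → pick G9 (covers 4 new) → pick G3 (covers 1 new) → pick G4 (covers 1 new). Total picks: 4.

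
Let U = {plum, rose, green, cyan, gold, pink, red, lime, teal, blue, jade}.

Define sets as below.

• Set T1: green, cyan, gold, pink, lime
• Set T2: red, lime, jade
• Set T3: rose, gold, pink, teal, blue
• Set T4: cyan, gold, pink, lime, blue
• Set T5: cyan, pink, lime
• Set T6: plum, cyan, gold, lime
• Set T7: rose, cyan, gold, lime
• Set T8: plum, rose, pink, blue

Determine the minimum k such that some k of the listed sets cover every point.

4

T1, T2, T3, and T6 cover everything between them: the union {plum, rose, green, cyan, gold, pink, red, lime, teal, blue, jade} is all of U.
No 3 of the 8 sets cover everything (all 56 combinations miss at least one point), so 4 is optimal.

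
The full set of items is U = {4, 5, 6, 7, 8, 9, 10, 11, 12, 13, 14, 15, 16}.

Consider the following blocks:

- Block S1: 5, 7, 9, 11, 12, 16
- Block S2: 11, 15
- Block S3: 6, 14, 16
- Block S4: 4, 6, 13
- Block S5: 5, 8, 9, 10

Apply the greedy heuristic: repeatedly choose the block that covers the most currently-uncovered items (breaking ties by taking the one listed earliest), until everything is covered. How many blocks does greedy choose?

5

Greedy: pick S1 (covers 6 new) → pick S4 (covers 3 new) → pick S5 (covers 2 new) → pick S2 (covers 1 new) → pick S3 (covers 1 new). Total picks: 5.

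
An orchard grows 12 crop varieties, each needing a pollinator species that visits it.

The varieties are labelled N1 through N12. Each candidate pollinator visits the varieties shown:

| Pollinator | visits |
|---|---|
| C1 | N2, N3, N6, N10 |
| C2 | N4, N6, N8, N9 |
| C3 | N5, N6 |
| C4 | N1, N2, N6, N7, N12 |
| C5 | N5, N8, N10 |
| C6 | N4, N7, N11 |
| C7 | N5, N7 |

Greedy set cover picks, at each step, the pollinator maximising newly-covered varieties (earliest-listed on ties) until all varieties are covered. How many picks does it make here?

Greedy: pick C4 (covers 5 new) → pick C2 (covers 3 new) → pick C1 (covers 2 new) → pick C3 (covers 1 new) → pick C6 (covers 1 new). Total picks: 5.

5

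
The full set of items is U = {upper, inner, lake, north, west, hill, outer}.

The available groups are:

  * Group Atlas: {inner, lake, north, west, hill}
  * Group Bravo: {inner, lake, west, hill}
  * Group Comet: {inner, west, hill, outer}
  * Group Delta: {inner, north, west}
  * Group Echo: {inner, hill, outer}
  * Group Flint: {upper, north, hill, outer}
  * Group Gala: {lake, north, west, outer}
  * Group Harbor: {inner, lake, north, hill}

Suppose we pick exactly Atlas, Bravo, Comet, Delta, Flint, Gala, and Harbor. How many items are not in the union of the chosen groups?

Union of Atlas, Bravo, Comet, Delta, Flint, Gala, Harbor = {upper, inner, lake, north, west, hill, outer} — that's every item, so 0 are uncovered.

0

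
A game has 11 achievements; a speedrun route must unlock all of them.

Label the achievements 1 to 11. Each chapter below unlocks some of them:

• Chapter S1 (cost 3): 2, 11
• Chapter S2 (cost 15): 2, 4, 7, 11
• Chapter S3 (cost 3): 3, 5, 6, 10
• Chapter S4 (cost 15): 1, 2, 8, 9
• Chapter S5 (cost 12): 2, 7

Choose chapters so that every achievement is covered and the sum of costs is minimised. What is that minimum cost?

S2, S3, S4 together cover every achievement (S2 ∪ S3 ∪ S4 = {1, 2, 3, 4, 5, 6, 7, 8, 9, 10, 11}); total cost 15 + 3 + 15 = 33.
The greedy pick S3, S1, S4, S2 costs 36; no covering selection beats 33.

33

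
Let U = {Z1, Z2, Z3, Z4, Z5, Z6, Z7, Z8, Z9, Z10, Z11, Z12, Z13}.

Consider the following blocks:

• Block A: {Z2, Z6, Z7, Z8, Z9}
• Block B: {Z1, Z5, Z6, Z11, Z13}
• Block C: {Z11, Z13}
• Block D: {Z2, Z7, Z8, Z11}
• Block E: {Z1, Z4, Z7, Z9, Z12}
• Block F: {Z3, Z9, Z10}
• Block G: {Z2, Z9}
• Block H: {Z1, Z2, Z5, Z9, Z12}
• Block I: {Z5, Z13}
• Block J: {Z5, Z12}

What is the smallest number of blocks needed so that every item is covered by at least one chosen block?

Take {B, D, E, F}. Their union is {Z1, Z2, Z3, Z4, Z5, Z6, Z7, Z8, Z9, Z10, Z11, Z12, Z13}, which is all 13 items.
No 3 of the 10 blocks cover everything (all 120 combinations miss at least one item), so 4 is optimal.

4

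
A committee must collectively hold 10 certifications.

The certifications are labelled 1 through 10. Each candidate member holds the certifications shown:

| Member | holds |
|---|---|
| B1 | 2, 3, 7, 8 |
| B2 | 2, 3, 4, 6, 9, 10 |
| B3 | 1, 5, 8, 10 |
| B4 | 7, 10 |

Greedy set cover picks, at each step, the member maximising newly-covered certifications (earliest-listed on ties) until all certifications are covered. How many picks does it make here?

Greedy: pick B2 (covers 6 new) → pick B3 (covers 3 new) → pick B1 (covers 1 new). Total picks: 3.

3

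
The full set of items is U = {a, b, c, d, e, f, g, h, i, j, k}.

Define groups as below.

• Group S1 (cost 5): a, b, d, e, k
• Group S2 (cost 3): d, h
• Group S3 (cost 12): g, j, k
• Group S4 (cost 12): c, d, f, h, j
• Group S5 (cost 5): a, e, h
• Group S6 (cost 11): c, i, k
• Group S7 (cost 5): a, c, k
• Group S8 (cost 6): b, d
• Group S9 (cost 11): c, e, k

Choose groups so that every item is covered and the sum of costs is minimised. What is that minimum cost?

40

S1, S3, S4, S6 together cover every item (S1 ∪ S3 ∪ S4 ∪ S6 = {a, b, c, d, e, f, g, h, i, j, k}); total cost 5 + 12 + 12 + 11 = 40.
The greedy pick S1, S2, S4, S6, S3 costs 43; no covering selection beats 40.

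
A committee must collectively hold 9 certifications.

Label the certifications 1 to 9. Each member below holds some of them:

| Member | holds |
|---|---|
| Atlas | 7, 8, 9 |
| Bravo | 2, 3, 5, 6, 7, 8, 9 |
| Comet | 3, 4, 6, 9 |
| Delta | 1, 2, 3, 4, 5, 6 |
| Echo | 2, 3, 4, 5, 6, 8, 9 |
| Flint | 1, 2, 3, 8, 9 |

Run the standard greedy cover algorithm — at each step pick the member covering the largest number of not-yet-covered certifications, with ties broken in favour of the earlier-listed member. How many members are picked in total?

Greedy: pick Bravo (covers 7 new) → pick Delta (covers 2 new). Total picks: 2.

2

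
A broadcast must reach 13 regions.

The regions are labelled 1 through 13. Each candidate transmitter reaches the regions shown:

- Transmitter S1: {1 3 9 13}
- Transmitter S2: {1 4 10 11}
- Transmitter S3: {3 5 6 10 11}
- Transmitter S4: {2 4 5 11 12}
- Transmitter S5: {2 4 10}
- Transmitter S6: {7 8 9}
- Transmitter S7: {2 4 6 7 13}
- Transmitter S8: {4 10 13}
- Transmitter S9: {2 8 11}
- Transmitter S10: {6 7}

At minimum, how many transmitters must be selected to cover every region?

4

Take {S1, S3, S4, S6}. Their union is {1, 2, 3, 4, 5, 6, 7, 8, 9, 10, 11, 12, 13}, which is all 13 regions.
No 3 of the 10 transmitters cover everything (all 120 combinations miss at least one region), so 4 is optimal.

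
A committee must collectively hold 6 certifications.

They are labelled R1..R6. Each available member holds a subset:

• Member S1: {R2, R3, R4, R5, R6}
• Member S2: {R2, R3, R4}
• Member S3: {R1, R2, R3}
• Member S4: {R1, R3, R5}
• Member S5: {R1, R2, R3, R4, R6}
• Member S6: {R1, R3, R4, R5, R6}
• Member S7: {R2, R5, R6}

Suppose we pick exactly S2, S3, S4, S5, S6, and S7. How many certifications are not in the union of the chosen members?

Union of S2, S3, S4, S5, S6, S7 = {R1, R2, R3, R4, R5, R6} — that's every certification, so 0 are uncovered.

0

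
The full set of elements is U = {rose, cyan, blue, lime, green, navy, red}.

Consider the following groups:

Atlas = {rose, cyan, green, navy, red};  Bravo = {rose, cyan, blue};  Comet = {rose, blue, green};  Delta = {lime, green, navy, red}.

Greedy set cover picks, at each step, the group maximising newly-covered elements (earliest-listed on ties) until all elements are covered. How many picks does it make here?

Greedy: pick Atlas (covers 5 new) → pick Bravo (covers 1 new) → pick Delta (covers 1 new). Total picks: 3.
(The true minimum cover uses only 2 groups, so greedy is not optimal here.)

3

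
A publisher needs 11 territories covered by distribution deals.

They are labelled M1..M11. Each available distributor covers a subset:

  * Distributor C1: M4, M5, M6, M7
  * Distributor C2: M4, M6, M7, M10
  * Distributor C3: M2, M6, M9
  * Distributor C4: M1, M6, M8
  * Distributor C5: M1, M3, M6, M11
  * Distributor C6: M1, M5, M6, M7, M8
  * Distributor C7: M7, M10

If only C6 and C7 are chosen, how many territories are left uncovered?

Union of C6, C7 = {M1, M5, M6, M7, M8, M10}.
Not covered: M2, M3, M4, M9, M11 — 5 territories.

5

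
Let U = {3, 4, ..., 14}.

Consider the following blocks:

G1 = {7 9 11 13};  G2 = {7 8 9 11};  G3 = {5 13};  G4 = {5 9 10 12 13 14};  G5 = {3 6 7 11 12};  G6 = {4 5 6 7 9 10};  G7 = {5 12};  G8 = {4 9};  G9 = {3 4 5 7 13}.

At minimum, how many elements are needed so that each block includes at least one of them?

Take H = {4, 5, 11}. Each listed block contains at least one of these, so H is a hitting set of size 3.
The blocks G3, G5, G8 are pairwise disjoint, so any hitting set needs a separate element for each — at least 3. Hence 3 is optimal.

3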